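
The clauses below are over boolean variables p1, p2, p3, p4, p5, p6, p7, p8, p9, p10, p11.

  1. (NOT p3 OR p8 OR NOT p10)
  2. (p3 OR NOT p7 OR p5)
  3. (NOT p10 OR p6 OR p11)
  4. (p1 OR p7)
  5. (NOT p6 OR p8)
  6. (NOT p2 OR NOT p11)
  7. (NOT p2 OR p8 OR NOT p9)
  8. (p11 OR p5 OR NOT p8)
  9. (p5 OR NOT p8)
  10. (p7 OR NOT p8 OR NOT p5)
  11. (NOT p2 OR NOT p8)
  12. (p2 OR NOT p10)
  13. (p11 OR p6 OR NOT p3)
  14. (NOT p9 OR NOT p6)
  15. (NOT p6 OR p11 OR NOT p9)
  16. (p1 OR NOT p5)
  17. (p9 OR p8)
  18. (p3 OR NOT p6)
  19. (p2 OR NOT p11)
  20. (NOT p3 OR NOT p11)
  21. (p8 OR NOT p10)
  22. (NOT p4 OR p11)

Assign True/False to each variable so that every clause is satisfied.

p1=T, p2=F, p3=F, p4=F, p5=T, p6=F, p7=T, p8=T, p9=T, p10=F, p11=F

Check each clause:
  1. (NOT p10 OR NOT p3 OR p8) — p8 is true.
  2. (NOT p7 OR p5 OR p3) — p5 is true.
  3. (p6 OR p11 OR NOT p10) — NOT p10 is true.
  4. (p1 OR p7) — p1 is true.
  5. (NOT p6 OR p8) — p8 is true.
  6. (NOT p11 OR NOT p2) — NOT p11 is true.
  7. (p8 OR NOT p9 OR NOT p2) — p8 is true.
  8. (p11 OR p5 OR NOT p8) — p5 is true.
  9. (p5 OR NOT p8) — p5 is true.
  10. (NOT p5 OR NOT p8 OR p7) — p7 is true.
  11. (NOT p8 OR NOT p2) — NOT p2 is true.
  12. (NOT p10 OR p2) — NOT p10 is true.
  13. (p11 OR NOT p3 OR p6) — NOT p3 is true.
  14. (NOT p6 OR NOT p9) — NOT p6 is true.
  15. (NOT p6 OR NOT p9 OR p11) — NOT p6 is true.
  16. (p1 OR NOT p5) — p1 is true.
  17. (p9 OR p8) — p8 is true.
  18. (NOT p6 OR p3) — NOT p6 is true.
  19. (p2 OR NOT p11) — NOT p11 is true.
  20. (NOT p11 OR NOT p3) — NOT p3 is true.
  21. (p8 OR NOT p10) — p8 is true.
  22. (NOT p4 OR p11) — NOT p4 is true.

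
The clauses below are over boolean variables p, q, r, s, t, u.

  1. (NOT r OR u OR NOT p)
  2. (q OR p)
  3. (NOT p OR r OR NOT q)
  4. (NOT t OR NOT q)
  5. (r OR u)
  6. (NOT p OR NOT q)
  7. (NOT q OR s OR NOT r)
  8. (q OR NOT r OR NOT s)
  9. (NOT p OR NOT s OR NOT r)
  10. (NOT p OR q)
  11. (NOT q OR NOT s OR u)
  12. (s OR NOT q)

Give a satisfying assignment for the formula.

p=0, q=1, r=1, s=1, t=0, u=1

t occurs only negated in the remaining clauses — set t = False.
u occurs only positively in the remaining clauses — set u = True.
Branch on p: take p = False.
  then q is forced to True.
  then s is forced to True.
r is now unconstrained; take r = True.
Every clause has at least one true literal under this assignment.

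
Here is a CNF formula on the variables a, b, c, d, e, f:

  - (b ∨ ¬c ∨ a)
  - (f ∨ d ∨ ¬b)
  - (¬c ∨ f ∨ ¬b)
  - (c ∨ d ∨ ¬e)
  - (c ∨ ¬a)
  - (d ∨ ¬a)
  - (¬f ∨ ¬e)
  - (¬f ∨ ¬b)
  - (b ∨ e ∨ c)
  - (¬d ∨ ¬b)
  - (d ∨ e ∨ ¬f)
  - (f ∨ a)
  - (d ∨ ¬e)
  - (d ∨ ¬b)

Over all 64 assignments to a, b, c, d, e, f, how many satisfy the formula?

3

The models are:
  a=1 b=0 c=1 d=1 e=0 f=0
  a=1 b=0 c=1 d=1 e=0 f=1
  a=1 b=0 c=1 d=1 e=1 f=0
Count: 3.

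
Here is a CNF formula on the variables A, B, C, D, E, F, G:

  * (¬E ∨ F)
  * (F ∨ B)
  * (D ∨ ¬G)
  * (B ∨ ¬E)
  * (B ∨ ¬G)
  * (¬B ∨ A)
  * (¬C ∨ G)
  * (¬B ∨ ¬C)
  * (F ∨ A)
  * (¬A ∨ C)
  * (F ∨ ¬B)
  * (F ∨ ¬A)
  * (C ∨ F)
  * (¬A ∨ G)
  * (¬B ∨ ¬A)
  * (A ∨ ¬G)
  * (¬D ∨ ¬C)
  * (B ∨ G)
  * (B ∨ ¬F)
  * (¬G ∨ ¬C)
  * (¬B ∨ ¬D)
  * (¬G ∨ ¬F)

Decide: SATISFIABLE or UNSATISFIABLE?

UNSATISFIABLE

B = True:
  propagation gives A=True; an empty clause results — contradiction.
B = False:
  propagation gives F=True; an empty clause results — contradiction.
Every branch closes, so no satisfying assignment exists.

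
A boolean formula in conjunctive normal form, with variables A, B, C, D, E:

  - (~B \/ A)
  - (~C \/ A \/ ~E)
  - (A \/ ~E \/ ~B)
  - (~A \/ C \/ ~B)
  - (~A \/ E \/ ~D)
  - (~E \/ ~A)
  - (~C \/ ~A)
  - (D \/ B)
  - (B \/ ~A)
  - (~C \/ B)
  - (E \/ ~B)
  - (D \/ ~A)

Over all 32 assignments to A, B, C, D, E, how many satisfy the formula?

Satisfying assignments:
  A=0 B=0 C=0 D=1 E=0
  A=0 B=0 C=0 D=1 E=1
That's 2 in total.

2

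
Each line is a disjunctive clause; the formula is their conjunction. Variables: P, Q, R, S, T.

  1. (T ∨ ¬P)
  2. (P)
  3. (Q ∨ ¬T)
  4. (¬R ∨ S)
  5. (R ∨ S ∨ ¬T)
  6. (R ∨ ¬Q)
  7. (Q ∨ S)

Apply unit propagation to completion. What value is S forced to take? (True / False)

True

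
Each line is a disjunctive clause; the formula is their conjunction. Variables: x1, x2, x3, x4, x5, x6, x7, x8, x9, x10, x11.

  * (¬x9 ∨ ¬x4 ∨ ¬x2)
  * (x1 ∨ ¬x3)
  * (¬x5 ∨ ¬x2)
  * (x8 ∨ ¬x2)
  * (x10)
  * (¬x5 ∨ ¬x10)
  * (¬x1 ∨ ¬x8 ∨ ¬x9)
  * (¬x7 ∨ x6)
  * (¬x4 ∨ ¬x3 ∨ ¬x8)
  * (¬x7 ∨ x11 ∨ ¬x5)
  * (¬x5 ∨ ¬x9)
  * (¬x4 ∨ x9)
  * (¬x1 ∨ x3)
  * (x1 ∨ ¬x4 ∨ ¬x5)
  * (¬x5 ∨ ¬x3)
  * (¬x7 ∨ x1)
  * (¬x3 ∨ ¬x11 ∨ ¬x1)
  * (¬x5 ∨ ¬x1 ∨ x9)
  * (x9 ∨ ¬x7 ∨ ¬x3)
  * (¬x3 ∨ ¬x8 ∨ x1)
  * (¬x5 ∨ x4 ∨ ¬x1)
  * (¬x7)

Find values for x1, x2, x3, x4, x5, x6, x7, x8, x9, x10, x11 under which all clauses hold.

x1 = F, x2 = T, x3 = F, x4 = F, x5 = F, x6 = T, x7 = F, x8 = T, x9 = T, x10 = T, x11 = T

The clause (x10) is unit: x10 must be True.
The clause (¬x5) is unit: x5 must be False.
(¬x7) is a unit clause, so x7 = False.
Pure literal: x4 appears only negated; assign x4 = False.
Branch on x1: take x1 = False.
  then x3 is forced to False.
For the remaining variables, x2 = True, x6 = True, x8 = True, x9 = True, x11 = True works.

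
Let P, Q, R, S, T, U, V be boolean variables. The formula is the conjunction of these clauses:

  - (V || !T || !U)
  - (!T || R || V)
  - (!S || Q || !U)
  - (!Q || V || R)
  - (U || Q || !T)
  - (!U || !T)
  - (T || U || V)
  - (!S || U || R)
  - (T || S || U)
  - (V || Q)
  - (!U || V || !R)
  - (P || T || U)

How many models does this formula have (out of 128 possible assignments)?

Case analysis on U and T:
  U=1, T=1: a clause becomes empty — 0.
  U=1, T=0: P, R free; 3 ways for (Q,S,V) × 2^2 = 12.
  U=0, T=1: P free; 5 ways for (Q,R,S,V) × 2^1 = 10.
  U=0, T=0: remaining (P,Q,R,S,V) ∈ {(1,0,1,1,1); (1,1,1,1,1)} — 2.
Total: 0 + 12 + 10 + 2 = 24.

24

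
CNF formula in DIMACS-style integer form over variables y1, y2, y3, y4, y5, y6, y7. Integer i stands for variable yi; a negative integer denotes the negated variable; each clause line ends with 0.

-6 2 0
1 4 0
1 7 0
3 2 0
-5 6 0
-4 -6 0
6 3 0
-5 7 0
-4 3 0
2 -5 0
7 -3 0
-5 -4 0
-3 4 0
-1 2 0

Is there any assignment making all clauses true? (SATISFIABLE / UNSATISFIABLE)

SATISFIABLE

Pure literal: y2 appears only positively; assign y2 = True.
y7 occurs only positively in the remaining clauses — set y7 = True.
Branch on y1: take y1 = True.
Branch on y3: take y3 = False.
  then y6 is forced to True.
  then y4 is forced to False.
y5 is now unconstrained; take y5 = True.
So y1=1, y2=1, y3=0, y4=0, y5=1, y6=1, y7=1 is a satisfying assignment.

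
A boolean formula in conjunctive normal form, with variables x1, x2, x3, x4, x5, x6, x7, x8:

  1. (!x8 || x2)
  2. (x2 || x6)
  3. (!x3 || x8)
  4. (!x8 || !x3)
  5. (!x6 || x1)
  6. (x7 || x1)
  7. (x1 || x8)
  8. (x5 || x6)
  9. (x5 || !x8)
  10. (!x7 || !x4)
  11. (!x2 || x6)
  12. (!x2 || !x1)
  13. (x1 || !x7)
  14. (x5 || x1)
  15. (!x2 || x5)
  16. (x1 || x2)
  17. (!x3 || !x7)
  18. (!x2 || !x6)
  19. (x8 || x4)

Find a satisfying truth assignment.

x1=T  x2=F  x3=F  x4=T  x5=F  x6=T  x7=F  x8=F

Check each clause:
  1. (x2 || !x8) — !x8 is true.
  2. (x2 || x6) — x6 is true.
  3. (x8 || !x3) — !x3 is true.
  4. (!x3 || !x8) — !x8 is true.
  5. (!x6 || x1) — x1 is true.
  6. (x1 || x7) — x1 is true.
  7. (x1 || x8) — x1 is true.
  8. (x5 || x6) — x6 is true.
  9. (!x8 || x5) — !x8 is true.
  10. (!x4 || !x7) — !x7 is true.
  11. (x6 || !x2) — x6 is true.
  12. (!x2 || !x1) — !x2 is true.
  13. (!x7 || x1) — x1 is true.
  14. (x5 || x1) — x1 is true.
  15. (x5 || !x2) — !x2 is true.
  16. (x1 || x2) — x1 is true.
  17. (!x7 || !x3) — !x7 is true.
  18. (!x2 || !x6) — !x2 is true.
  19. (x8 || x4) — x4 is true.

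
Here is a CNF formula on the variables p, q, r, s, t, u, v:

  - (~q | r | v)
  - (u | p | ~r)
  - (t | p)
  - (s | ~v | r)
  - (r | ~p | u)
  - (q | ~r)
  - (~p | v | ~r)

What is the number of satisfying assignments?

28

Case analysis on r and p:
  r=T, p=T: forces q=T; v=T; s, t, u free → 2^3 = 8.
  r=T, p=F: remaining (q,s,t,u,v) ∈ {(T,F,T,T,F); (T,F,T,T,T); (T,T,T,T,F); (T,T,T,T,T)} — 4.
  r=F, p=T: t free; 4 ways for (q,s,u,v) × 2^1 = 8.
  r=F, p=F: u free; 4 ways for (q,s,t,v) × 2^1 = 8.
Total: 8 + 4 + 8 + 8 = 28.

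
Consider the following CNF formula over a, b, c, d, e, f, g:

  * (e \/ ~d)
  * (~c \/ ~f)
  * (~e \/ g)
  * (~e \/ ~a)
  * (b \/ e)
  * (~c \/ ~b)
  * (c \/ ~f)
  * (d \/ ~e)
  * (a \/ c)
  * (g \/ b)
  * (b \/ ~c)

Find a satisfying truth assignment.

a = T  b = T  c = F  d = F  e = F  f = F  g = T

Pure literal: f appears only negated; assign f = False.
Pure literal: g appears only positively; assign g = True.
Set a = True and propagate.
  then e is forced to False.
  then d is forced to False.
  then b is forced to True.
  then c is forced to False.
Every clause has at least one true literal under this assignment.
Check each clause:
  1. (e \/ ~d) — ~d is true.
  2. (~f \/ ~c) — ~f is true.
  3. (g \/ ~e) — ~e is true.
  4. (~e \/ ~a) — ~e is true.
  5. (e \/ b) — b is true.
  6. (~b \/ ~c) — ~c is true.
  7. (c \/ ~f) — ~f is true.
  8. (d \/ ~e) — ~e is true.
  9. (c \/ a) — a is true.
  10. (b \/ g) — b is true.
  11. (~c \/ b) — b is true.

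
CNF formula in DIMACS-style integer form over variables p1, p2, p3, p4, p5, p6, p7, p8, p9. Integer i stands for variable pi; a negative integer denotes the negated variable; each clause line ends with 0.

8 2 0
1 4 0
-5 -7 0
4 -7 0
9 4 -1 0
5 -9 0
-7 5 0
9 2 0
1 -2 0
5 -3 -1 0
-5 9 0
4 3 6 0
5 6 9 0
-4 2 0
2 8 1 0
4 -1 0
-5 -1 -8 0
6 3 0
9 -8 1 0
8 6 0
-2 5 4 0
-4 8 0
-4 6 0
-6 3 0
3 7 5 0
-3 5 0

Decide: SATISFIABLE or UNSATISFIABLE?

UNSATISFIABLE

p5 = True:
  p4 = True:
    propagation gives p2=True, p1=True, p8=False; an empty clause results — contradiction.
  p4 = False:
    propagation gives p1=True; an empty clause results — contradiction.
p5 = False:
  propagation gives p9=False, p7=False, p2=True, p1=True; an empty clause results — contradiction.
Every branch closes, so no satisfying assignment exists.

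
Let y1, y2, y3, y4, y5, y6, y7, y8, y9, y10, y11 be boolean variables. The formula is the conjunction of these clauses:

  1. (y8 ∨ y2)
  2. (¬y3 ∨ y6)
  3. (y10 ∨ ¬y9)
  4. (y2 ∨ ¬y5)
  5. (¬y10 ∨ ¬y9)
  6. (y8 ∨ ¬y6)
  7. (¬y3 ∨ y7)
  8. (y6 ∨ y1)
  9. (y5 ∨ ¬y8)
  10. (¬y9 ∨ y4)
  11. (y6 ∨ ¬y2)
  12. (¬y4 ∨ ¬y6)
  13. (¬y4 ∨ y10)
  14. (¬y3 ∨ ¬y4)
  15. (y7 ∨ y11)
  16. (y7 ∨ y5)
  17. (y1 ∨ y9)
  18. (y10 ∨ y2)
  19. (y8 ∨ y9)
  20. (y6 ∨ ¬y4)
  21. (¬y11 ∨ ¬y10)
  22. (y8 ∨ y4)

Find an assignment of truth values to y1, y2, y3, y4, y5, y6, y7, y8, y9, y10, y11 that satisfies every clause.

y1 occurs only positively in the remaining clauses — set y1 = True.
y7 occurs only positively in the remaining clauses — set y7 = True.
Try y2 = True.
  then y6 is forced to True.
  then y8 is forced to True.
  then y5 is forced to True.
  then y4 is forced to False.
  then y9 is forced to False.
Set y10 = False and propagate.
y3, y11 are now unconstrained; take y3 = True, y11 = False.
Every clause has at least one true literal under this assignment.

y1 = 1, y2 = 1, y3 = 1, y4 = 0, y5 = 1, y6 = 1, y7 = 1, y8 = 1, y9 = 0, y10 = 0, y11 = 0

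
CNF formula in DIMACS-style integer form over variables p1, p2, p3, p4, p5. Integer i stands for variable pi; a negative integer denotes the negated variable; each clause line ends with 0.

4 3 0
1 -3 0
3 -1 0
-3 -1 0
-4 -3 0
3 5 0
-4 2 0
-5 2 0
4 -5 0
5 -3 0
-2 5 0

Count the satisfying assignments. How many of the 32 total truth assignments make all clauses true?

1

Satisfying assignments:
  p1=0 p2=1 p3=0 p4=1 p5=1
Count: 1.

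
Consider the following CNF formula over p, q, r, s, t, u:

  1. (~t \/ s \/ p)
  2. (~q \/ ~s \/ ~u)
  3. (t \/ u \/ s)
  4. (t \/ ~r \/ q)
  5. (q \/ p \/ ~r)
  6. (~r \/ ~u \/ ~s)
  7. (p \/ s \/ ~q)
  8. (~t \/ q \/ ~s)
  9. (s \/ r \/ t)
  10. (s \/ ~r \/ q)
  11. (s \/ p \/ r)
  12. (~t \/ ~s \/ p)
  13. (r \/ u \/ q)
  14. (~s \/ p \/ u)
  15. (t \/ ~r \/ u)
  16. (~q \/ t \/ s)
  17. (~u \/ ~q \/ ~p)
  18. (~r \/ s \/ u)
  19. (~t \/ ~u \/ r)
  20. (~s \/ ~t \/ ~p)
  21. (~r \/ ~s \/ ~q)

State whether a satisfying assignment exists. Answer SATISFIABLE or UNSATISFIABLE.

SATISFIABLE

Branch on p: take p = False.
For the remaining variables, q = False, r = False, s = True, t = False, u = True works.
So p = F, q = F, r = F, s = T, t = F, u = T is a satisfying assignment.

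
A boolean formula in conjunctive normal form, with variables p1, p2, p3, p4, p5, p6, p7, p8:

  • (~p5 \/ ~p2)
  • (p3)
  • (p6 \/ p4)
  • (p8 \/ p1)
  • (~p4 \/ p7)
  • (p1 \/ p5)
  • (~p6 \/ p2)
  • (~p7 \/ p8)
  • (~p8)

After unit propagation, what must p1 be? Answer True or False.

True

(p3) is a unit clause: p3 = True.
(~p8) is a unit clause: p8 = False.
In (p8 \/ p1), p8 is now false; p1 must hold, so p1 = True.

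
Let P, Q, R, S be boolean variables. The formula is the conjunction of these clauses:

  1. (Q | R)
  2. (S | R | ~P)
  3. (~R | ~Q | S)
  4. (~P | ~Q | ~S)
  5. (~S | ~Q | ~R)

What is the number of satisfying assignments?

6

The models are:
  P=0 Q=0 R=1 S=0
  P=0 Q=0 R=1 S=1
  P=0 Q=1 R=0 S=0
  P=0 Q=1 R=0 S=1
  P=1 Q=0 R=1 S=0
  P=1 Q=0 R=1 S=1
Count: 6.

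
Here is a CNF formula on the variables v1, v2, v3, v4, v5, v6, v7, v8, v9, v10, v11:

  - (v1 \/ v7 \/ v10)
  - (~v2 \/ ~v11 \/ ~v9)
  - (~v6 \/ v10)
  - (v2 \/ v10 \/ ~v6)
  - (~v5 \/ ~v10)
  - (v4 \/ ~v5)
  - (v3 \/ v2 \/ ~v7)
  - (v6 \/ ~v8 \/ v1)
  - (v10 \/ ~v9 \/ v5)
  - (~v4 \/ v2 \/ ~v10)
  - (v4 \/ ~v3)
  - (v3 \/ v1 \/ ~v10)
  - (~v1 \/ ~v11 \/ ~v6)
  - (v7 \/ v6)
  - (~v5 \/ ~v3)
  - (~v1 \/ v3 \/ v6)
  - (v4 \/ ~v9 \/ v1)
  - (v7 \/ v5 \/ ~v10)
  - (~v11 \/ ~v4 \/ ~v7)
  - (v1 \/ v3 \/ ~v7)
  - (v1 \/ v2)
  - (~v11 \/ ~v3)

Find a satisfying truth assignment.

v8 occurs only negated in the remaining clauses — set v8 = False.
Pure literal: v11 appears only negated; assign v11 = False.
Branch on v1: take v1 = True.
For the remaining variables, v2 = True, v3 = True, v4 = True, v5 = False, v6 = True, v7 = True, v9 = True, v10 = True works.

v1 = T, v2 = T, v3 = T, v4 = T, v5 = F, v6 = T, v7 = T, v8 = F, v9 = T, v10 = T, v11 = F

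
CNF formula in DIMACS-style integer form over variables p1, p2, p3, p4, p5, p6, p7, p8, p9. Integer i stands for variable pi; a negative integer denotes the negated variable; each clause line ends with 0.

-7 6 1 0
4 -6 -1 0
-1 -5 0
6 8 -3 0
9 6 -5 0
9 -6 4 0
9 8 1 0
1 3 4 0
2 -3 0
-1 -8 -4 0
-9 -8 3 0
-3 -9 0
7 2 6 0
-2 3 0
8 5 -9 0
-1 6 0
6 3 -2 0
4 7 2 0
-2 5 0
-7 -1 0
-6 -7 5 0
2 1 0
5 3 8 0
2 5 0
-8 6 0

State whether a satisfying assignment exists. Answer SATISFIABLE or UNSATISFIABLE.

SATISFIABLE

Try p1 = False.
  then p2 is forced to True.
  then p3 is forced to True.
  then p9 is forced to False.
  then p8 is forced to True.
  then p5 is forced to True.
  then p6 is forced to True.
  then p4 is forced to True.
p7 is now unconstrained; take p7 = False.
Every clause has at least one true literal under this assignment.
So p1=False  p2=True  p3=True  p4=True  p5=True  p6=True  p7=False  p8=True  p9=False is a satisfying assignment.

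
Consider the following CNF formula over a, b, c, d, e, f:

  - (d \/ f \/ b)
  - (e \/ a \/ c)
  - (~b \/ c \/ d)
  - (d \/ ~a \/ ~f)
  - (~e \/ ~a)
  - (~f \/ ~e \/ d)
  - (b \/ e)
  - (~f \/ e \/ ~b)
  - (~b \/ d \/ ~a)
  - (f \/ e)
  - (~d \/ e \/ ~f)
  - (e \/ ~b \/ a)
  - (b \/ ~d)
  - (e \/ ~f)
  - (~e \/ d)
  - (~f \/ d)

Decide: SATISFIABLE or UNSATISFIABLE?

Set a = False and propagate.
The remaining clauses are satisfied by b = True, c = False, d = True, e = True, f = True.
Every clause has at least one true literal under this assignment.
So a=False, b=True, c=False, d=True, e=True, f=True is a satisfying assignment.

SATISFIABLE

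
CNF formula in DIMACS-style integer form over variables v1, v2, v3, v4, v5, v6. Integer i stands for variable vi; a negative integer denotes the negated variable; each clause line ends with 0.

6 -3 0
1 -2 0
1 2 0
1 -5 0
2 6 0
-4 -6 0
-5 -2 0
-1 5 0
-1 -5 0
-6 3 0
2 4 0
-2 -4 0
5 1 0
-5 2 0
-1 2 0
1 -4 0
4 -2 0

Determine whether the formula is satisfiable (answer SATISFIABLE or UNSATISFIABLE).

UNSATISFIABLE

v2 = True:
  propagation gives v1=True, v5=False; an empty clause results — contradiction.
v2 = False:
  propagation gives v1=True; an empty clause results — contradiction.
Every branch closes, so no satisfying assignment exists.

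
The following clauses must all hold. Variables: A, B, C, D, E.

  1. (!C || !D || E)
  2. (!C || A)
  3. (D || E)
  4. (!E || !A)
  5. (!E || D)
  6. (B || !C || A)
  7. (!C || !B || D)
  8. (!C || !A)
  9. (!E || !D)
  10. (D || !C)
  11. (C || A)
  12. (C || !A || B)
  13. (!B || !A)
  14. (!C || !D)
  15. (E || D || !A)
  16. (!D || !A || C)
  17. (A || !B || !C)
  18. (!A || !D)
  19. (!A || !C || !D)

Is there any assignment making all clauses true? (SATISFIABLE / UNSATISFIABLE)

UNSATISFIABLE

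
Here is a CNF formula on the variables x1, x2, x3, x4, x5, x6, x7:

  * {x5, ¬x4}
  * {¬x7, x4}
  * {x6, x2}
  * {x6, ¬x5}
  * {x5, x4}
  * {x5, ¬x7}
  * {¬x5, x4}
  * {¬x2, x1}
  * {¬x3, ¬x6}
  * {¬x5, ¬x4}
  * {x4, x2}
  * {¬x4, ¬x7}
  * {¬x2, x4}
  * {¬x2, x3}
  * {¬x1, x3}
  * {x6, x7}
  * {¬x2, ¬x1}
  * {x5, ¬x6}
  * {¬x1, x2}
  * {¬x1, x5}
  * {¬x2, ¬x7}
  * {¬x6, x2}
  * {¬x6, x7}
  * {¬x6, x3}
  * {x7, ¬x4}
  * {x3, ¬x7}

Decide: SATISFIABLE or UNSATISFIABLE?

x2 = True:
  propagation gives x1=True; an empty clause results — contradiction.
x2 = False:
  propagation gives x6=True; an empty clause results — contradiction.
Every branch closes, so no satisfying assignment exists.

UNSATISFIABLE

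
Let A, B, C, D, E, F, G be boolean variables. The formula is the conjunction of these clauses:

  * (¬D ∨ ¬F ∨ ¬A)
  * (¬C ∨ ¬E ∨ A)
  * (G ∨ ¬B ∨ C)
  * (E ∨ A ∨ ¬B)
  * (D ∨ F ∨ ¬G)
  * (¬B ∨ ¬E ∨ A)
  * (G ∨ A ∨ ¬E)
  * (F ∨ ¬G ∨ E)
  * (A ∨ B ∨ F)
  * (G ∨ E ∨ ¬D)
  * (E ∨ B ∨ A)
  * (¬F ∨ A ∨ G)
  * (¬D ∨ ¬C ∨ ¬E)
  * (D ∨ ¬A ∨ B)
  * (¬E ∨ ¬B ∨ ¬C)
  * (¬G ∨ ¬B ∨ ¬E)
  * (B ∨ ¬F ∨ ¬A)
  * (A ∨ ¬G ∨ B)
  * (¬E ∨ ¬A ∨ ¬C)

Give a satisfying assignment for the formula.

Set A = True and propagate.
Try B = False.
  then D is forced to True.
  then F is forced to False.
For the remaining variables, C = False, E = True, G = True works.

A=T, B=F, C=F, D=T, E=T, F=F, G=T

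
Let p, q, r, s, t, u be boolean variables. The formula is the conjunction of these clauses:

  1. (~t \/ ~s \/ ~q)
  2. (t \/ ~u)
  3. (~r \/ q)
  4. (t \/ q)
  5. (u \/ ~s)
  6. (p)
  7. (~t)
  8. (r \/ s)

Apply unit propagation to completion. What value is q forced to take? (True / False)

Unit clause (p) sets p = True.
Unit clause (~t) sets t = False.
(t \/ ~u) with t = False leaves only ~u, so u = False.
From (q \/ t) and t = False: q = True.

True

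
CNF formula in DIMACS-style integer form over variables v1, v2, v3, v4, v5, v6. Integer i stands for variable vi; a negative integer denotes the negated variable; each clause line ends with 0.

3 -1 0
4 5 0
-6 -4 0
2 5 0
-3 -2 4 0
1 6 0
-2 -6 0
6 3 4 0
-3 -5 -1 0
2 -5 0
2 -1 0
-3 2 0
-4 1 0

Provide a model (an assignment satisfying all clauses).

Set v1 = True and propagate.
  then v3 is forced to True.
  then v5 is forced to False.
  then v4 is forced to True.
  then v6 is forced to False.
  then v2 is forced to True.
Check each clause:
  1. {v3, ¬v1} — v3 is true.
  2. {v4, v5} — v4 is true.
  3. {¬v4, ¬v6} — ¬v6 is true.
  4. {v2, v5} — v2 is true.
  5. {¬v2, ¬v3, v4} — v4 is true.
  6. {v6, v1} — v1 is true.
  7. {¬v2, ¬v6} — ¬v6 is true.
  8. {v4, v6, v3} — v3 is true.
  9. {¬v1, ¬v5, ¬v3} — ¬v5 is true.
  10. {v2, ¬v5} — v2 is true.
  11. {¬v1, v2} — v2 is true.
  12. {v2, ¬v3} — v2 is true.
  13. {v1, ¬v4} — v1 is true.

v1 = T, v2 = T, v3 = T, v4 = T, v5 = F, v6 = F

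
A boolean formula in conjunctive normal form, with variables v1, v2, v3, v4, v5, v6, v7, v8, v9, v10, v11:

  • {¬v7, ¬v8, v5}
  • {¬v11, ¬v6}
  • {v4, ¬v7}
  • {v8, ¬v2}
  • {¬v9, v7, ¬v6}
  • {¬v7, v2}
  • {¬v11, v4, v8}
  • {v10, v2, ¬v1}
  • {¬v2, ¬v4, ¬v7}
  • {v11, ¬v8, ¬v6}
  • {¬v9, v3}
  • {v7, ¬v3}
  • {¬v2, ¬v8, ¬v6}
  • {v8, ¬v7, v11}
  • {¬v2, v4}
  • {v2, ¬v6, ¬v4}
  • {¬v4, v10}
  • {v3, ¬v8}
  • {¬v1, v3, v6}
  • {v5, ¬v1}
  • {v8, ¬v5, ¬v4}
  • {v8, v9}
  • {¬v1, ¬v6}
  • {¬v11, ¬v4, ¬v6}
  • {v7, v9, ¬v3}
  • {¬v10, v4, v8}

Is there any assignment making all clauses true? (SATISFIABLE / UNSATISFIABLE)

v8 = True:
  propagation gives v3=True, v7=True, v5=True, v4=True; an empty clause results — contradiction.
v8 = False:
  propagation gives v2=False, v7=False, v3=False, v9=False; an empty clause results — contradiction.
Every branch closes, so no satisfying assignment exists.

UNSATISFIABLE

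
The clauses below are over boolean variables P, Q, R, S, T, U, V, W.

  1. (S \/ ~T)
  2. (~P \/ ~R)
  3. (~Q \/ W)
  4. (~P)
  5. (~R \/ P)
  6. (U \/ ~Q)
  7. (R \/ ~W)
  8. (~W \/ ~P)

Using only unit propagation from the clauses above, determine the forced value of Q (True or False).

False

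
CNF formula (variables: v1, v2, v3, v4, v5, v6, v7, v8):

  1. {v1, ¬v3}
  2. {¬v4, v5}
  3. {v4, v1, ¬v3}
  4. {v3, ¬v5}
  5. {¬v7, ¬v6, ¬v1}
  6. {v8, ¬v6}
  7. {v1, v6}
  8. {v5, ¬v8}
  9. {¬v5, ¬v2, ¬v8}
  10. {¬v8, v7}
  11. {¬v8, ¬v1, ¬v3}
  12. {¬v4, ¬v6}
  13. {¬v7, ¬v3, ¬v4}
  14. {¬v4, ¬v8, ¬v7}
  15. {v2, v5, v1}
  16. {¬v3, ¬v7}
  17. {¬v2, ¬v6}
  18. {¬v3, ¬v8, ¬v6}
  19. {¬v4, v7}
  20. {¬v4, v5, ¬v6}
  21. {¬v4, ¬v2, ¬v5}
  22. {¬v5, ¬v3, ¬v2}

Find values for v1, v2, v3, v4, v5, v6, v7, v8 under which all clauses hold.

v1=True, v2=False, v3=True, v4=False, v5=False, v6=False, v7=False, v8=False

Set v1 = True and propagate.
Set v2 = False and propagate.
Try v3 = True.
  then v8 is forced to False.
  then v6 is forced to False.
  then v7 is forced to False.
  then v4 is forced to False.
v5 is now unconstrained; take v5 = False.
Every clause has at least one true literal under this assignment.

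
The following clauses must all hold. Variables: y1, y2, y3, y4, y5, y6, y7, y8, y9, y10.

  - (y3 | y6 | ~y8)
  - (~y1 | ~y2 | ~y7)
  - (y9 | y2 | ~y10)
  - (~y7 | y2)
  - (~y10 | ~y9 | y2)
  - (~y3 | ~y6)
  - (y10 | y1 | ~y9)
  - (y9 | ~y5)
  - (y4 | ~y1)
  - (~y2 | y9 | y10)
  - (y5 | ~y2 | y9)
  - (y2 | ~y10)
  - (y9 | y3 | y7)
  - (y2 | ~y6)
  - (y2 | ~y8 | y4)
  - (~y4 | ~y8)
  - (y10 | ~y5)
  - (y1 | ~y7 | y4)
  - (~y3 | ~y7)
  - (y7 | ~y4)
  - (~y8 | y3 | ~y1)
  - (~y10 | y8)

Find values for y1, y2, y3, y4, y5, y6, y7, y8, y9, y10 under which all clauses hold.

Branch on y1: take y1 = False.
Set y2 = True and propagate.
Try y3 = False.
For the remaining variables, y4 = False, y5 = False, y6 = True, y7 = False, y8 = True, y9 = True, y10 = True works.
Check each clause:
  1. (~y8 | y6 | y3) — y6 is true.
  2. (~y2 | ~y1 | ~y7) — ~y7 is true.
  3. (y9 | ~y10 | y2) — y9 is true.
  4. (y2 | ~y7) — ~y7 is true.
  5. (~y9 | y2 | ~y10) — y2 is true.
  6. (~y3 | ~y6) — ~y3 is true.
  7. (y10 | y1 | ~y9) — y10 is true.
  8. (~y5 | y9) — y9 is true.
  9. (~y1 | y4) — ~y1 is true.
  10. (y9 | ~y2 | y10) — y9 is true.
  11. (y5 | y9 | ~y2) — y9 is true.
  12. (~y10 | y2) — y2 is true.
  13. (y3 | y9 | y7) — y9 is true.
  14. (y2 | ~y6) — y2 is true.
  15. (~y8 | y4 | y2) — y2 is true.
  16. (~y8 | ~y4) — ~y4 is true.
  17. (y10 | ~y5) — y10 is true.
  18. (y1 | ~y7 | y4) — ~y7 is true.
  19. (~y7 | ~y3) — ~y7 is true.
  20. (~y4 | y7) — ~y4 is true.
  21. (~y8 | ~y1 | y3) — ~y1 is true.
  22. (~y10 | y8) — y8 is true.

y1=F, y2=T, y3=F, y4=F, y5=F, y6=T, y7=F, y8=T, y9=T, y10=T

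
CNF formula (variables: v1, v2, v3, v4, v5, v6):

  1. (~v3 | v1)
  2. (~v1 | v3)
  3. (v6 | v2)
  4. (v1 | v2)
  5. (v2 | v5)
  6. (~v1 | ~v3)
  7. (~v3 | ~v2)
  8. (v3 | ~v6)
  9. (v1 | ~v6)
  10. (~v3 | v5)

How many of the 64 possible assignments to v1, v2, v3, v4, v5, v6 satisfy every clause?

4

The models are:
  v1=0 v2=1 v3=0 v4=0 v5=0 v6=0
  v1=0 v2=1 v3=0 v4=0 v5=1 v6=0
  v1=0 v2=1 v3=0 v4=1 v5=0 v6=0
  v1=0 v2=1 v3=0 v4=1 v5=1 v6=0
That's 4 in total.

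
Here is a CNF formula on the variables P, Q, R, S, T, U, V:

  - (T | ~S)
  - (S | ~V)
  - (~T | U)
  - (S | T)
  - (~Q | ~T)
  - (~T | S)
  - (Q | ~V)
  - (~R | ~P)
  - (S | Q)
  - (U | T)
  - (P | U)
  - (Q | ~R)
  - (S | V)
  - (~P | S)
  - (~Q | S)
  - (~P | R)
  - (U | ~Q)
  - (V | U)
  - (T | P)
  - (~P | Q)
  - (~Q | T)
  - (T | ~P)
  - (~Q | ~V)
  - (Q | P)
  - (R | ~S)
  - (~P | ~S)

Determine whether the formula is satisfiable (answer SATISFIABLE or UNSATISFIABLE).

Q = True:
  propagation gives T=False; an empty clause results — contradiction.
Q = False:
  propagation gives V=False, S=True, T=True, U=True; an empty clause results — contradiction.
Every branch closes, so no satisfying assignment exists.

UNSATISFIABLE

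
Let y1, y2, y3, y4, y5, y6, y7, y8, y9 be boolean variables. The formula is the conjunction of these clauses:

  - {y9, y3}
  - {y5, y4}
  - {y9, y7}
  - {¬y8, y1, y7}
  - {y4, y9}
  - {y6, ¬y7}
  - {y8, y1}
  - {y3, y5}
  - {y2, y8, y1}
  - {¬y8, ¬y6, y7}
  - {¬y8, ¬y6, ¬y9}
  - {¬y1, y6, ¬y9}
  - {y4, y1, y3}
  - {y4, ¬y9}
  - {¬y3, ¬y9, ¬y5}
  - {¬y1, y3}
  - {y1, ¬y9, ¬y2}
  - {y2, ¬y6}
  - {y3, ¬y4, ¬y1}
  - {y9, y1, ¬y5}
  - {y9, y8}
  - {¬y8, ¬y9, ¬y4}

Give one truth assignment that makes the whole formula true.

y1 = 1, y2 = 1, y3 = 1, y4 = 1, y5 = 0, y6 = 1, y7 = 1, y8 = 1, y9 = 0

Branch on y1: take y1 = True.
  then y3 is forced to True.
The remaining clauses are satisfied by y2 = True, y4 = True, y5 = False, y6 = True, y7 = True, y8 = True, y9 = False.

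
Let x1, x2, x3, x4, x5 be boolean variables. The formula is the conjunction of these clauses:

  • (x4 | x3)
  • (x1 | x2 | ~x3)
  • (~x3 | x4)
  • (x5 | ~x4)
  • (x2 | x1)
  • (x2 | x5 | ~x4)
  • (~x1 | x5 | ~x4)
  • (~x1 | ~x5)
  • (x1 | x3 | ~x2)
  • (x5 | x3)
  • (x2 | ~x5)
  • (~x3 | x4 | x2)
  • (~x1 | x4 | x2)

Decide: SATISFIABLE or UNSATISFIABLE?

SATISFIABLE

Branch on x1: take x1 = False.
  then x2 is forced to True.
  then x3 is forced to True.
  then x4 is forced to True.
  then x5 is forced to True.
So x1=F, x2=T, x3=T, x4=T, x5=T is a satisfying assignment.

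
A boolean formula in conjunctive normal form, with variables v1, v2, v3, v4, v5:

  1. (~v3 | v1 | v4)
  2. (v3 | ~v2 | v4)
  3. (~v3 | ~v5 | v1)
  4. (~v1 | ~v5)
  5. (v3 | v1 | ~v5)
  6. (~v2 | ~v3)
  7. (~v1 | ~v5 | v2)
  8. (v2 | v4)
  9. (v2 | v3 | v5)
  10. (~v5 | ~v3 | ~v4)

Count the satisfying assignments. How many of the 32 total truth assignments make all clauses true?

4

Satisfying assignments:
  v1=0 v2=0 v3=1 v4=1 v5=0
  v1=0 v2=1 v3=0 v4=1 v5=0
  v1=1 v2=0 v3=1 v4=1 v5=0
  v1=1 v2=1 v3=0 v4=1 v5=0
Count: 4.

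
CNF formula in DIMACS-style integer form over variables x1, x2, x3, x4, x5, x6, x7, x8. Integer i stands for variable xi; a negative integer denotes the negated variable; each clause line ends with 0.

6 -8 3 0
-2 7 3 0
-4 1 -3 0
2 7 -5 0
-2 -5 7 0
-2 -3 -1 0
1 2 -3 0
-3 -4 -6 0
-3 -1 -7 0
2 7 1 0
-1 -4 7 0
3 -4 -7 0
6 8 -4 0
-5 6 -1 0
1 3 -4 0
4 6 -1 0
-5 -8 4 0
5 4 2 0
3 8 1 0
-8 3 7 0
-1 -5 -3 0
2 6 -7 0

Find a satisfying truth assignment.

Set x1 = False and propagate.
Try x2 = True.
For the remaining variables, x3 = True, x4 = False, x5 = False, x6 = False, x7 = True, x8 = False works.
Check each clause:
  1. (x3 \/ ~x8 \/ x6) — ~x8 is true.
  2. (x7 \/ x3 \/ ~x2) — x3 is true.
  3. (~x4 \/ x1 \/ ~x3) — ~x4 is true.
  4. (x2 \/ x7 \/ ~x5) — x2 is true.
  5. (~x5 \/ ~x2 \/ x7) — ~x5 is true.
  6. (~x1 \/ ~x3 \/ ~x2) — ~x1 is true.
  7. (~x3 \/ x2 \/ x1) — x2 is true.
  8. (~x4 \/ ~x6 \/ ~x3) — ~x6 is true.
  9. (~x1 \/ ~x7 \/ ~x3) — ~x1 is true.
  10. (x2 \/ x7 \/ x1) — x2 is true.
  11. (~x1 \/ ~x4 \/ x7) — ~x4 is true.
  12. (~x4 \/ x3 \/ ~x7) — x3 is true.
  13. (x6 \/ ~x4 \/ x8) — ~x4 is true.
  14. (~x1 \/ x6 \/ ~x5) — ~x5 is true.
  15. (x3 \/ ~x4 \/ x1) — x3 is true.
  16. (x4 \/ ~x1 \/ x6) — ~x1 is true.
  17. (~x8 \/ ~x5 \/ x4) — ~x8 is true.
  18. (x4 \/ x5 \/ x2) — x2 is true.
  19. (x8 \/ x3 \/ x1) — x3 is true.
  20. (x7 \/ ~x8 \/ x3) — ~x8 is true.
  21. (~x3 \/ ~x5 \/ ~x1) — ~x5 is true.
  22. (x2 \/ x6 \/ ~x7) — x2 is true.

x1 = False, x2 = True, x3 = True, x4 = False, x5 = False, x6 = False, x7 = True, x8 = False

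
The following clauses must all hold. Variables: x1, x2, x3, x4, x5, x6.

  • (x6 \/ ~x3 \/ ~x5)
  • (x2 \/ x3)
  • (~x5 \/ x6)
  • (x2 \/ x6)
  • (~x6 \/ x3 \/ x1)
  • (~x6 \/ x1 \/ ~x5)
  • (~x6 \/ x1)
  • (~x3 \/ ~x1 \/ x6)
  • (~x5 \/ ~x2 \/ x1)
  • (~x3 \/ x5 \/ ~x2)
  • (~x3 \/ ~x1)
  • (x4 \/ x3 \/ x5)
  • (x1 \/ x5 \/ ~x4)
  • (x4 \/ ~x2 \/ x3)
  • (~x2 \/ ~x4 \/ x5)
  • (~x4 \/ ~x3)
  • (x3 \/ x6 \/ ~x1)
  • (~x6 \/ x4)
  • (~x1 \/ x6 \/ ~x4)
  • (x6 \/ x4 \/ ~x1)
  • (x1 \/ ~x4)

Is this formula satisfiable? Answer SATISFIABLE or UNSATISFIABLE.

Branch on x1: take x1 = True.
  then x3 is forced to False.
  then x2 is forced to True.
  then x4 is forced to True.
  then x5 is forced to True.
  then x6 is forced to True.
So x1=T, x2=T, x3=F, x4=T, x5=T, x6=T is a satisfying assignment.

SATISFIABLE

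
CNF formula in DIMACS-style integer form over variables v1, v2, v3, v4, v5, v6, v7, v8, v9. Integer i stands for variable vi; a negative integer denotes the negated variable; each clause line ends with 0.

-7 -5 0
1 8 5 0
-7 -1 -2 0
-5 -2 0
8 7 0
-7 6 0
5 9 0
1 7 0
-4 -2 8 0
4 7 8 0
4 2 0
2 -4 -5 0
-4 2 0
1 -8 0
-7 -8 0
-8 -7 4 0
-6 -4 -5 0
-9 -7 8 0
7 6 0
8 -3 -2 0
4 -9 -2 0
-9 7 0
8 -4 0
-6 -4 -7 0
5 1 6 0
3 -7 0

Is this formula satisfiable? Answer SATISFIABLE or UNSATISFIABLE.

UNSATISFIABLE

v7 = True:
  propagation gives v5=False, v6=True, v9=True, v8=False; an empty clause results — contradiction.
v7 = False:
  propagation gives v8=True, v1=True, v6=True, v9=False; an empty clause results — contradiction.
Every branch closes, so no satisfying assignment exists.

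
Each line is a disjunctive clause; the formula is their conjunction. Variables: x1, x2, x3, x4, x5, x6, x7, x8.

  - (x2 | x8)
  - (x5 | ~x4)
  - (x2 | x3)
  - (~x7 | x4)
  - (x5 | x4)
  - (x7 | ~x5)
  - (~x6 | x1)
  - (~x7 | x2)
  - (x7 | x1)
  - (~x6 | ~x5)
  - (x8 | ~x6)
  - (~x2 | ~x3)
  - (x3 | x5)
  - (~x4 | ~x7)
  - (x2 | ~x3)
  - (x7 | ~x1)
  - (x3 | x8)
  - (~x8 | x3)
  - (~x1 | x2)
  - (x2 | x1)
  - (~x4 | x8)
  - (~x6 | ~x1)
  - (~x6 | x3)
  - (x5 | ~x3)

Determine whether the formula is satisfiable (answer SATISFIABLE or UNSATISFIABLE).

UNSATISFIABLE

x3 = True:
  propagation gives x2=False; an empty clause results — contradiction.
x3 = False:
  propagation gives x2=True, x5=True, x7=True, x4=True; an empty clause results — contradiction.
Every branch closes, so no satisfying assignment exists.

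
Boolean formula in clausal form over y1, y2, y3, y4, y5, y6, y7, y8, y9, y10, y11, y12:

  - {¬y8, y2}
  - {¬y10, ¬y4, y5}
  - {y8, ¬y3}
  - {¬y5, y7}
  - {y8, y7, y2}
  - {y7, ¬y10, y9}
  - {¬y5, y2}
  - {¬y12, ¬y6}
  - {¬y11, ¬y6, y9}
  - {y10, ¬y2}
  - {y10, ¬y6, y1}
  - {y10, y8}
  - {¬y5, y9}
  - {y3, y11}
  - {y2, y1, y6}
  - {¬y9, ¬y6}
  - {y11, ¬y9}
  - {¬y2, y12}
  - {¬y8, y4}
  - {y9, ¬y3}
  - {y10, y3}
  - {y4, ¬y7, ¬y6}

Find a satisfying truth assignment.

y1=T, y2=T, y3=F, y4=F, y5=F, y6=F, y7=T, y8=F, y9=F, y10=T, y11=T, y12=T

Pure literal: y1 appears only positively; assign y1 = True.
Set y2 = True and propagate.
  then y10 is forced to True.
  then y12 is forced to True.
  then y6 is forced to False.
Try y3 = False.
  then y11 is forced to True.
The remaining clauses are satisfied by y4 = False, y5 = False, y7 = True, y8 = False, y9 = False.
Every clause has at least one true literal under this assignment.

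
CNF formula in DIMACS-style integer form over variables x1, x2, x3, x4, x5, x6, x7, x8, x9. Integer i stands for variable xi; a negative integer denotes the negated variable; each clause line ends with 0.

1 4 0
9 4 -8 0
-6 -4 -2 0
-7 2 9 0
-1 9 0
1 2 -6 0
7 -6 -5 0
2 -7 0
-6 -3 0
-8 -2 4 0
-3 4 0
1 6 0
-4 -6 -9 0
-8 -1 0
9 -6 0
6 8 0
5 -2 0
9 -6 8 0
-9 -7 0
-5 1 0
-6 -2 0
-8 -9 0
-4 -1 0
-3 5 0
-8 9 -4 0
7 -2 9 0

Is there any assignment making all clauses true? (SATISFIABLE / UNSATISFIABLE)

Pure literal: x3 appears only negated; assign x3 = False.
Branch on x1: take x1 = True.
  then x9 is forced to True.
  then x8 is forced to False.
  then x6 is forced to True.
  then x4 is forced to False.
  then x7 is forced to False.
  then x5 is forced to False.
  then x2 is forced to False.
So x1=T, x2=F, x3=F, x4=F, x5=F, x6=T, x7=F, x8=F, x9=T is a satisfying assignment.

SATISFIABLE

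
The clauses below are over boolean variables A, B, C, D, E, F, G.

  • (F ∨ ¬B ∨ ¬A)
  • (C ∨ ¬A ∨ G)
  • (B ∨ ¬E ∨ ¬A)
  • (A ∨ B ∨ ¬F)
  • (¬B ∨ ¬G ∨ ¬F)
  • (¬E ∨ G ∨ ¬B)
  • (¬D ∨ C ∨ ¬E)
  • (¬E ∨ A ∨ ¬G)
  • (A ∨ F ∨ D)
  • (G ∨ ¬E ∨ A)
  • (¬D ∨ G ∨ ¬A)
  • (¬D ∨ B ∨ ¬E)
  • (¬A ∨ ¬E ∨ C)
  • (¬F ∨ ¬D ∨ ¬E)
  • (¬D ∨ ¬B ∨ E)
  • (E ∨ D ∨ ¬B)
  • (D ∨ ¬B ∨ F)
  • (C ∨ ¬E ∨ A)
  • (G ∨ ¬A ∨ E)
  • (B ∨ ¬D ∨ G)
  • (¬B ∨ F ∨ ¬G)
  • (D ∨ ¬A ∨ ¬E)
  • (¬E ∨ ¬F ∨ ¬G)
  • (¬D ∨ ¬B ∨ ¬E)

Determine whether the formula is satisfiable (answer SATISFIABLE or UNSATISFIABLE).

SATISFIABLE

Set A = True and propagate.
For the remaining variables, B = False, C = False, D = False, E = False, F = True, G = True works.
Every clause has at least one true literal under this assignment.
So A=T, B=F, C=F, D=F, E=F, F=T, G=T is a satisfying assignment.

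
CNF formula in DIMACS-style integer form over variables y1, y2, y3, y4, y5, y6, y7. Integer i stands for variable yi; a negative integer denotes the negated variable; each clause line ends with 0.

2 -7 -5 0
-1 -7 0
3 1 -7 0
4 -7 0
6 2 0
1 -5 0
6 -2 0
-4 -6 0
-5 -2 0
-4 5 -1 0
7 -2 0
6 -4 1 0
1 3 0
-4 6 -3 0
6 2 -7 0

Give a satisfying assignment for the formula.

y1 = T, y2 = F, y3 = F, y4 = F, y5 = T, y6 = T, y7 = F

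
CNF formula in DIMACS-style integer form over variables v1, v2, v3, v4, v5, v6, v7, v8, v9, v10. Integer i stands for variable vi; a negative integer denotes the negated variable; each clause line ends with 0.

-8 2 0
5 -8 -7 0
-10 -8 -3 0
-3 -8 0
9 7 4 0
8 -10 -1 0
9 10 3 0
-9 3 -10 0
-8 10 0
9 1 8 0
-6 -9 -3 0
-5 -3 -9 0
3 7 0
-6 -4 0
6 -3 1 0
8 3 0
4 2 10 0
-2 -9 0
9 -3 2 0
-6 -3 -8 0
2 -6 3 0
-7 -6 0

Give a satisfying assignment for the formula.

v1=1  v2=1  v3=1  v4=1  v5=0  v6=0  v7=0  v8=0  v9=0  v10=0

Check each clause:
  1. (v2 | ~v8) — ~v8 is true.
  2. (~v8 | v5 | ~v7) — ~v8 is true.
  3. (~v10 | ~v3 | ~v8) — ~v8 is true.
  4. (~v3 | ~v8) — ~v8 is true.
  5. (v4 | v9 | v7) — v4 is true.
  6. (~v1 | ~v10 | v8) — ~v10 is true.
  7. (v10 | v3 | v9) — v3 is true.
  8. (v3 | ~v10 | ~v9) — v3 is true.
  9. (~v8 | v10) — ~v8 is true.
  10. (v1 | v8 | v9) — v1 is true.
  11. (~v9 | ~v6 | ~v3) — ~v6 is true.
  12. (~v3 | ~v9 | ~v5) — ~v5 is true.
  13. (v3 | v7) — v3 is true.
  14. (~v6 | ~v4) — ~v6 is true.
  15. (v6 | v1 | ~v3) — v1 is true.
  16. (v3 | v8) — v3 is true.
  17. (v2 | v4 | v10) — v2 is true.
  18. (~v2 | ~v9) — ~v9 is true.
  19. (~v3 | v2 | v9) — v2 is true.
  20. (~v6 | ~v8 | ~v3) — ~v8 is true.
  21. (~v6 | v3 | v2) — v3 is true.
  22. (~v6 | ~v7) — ~v7 is true.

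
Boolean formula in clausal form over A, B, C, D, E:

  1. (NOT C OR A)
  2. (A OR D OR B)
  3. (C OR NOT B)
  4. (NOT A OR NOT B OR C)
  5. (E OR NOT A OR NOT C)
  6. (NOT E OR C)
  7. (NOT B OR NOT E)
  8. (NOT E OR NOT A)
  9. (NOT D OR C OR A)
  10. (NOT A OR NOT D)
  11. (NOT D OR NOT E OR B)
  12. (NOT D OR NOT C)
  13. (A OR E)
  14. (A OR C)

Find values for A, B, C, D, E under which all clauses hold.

Branch on A: take A = True.
  then E is forced to False.
  then C is forced to False.
  then B is forced to False.
  then D is forced to False.

A=1, B=0, C=0, D=0, E=0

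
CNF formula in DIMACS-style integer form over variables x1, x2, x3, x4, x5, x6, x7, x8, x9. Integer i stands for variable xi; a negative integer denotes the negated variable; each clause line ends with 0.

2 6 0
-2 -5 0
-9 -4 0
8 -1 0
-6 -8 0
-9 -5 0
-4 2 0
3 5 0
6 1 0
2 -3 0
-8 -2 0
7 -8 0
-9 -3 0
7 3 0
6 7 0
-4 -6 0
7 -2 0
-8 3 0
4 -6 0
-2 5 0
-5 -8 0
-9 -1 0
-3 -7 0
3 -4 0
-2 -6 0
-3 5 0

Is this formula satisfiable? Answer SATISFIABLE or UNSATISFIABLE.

x2 = True:
  propagation gives x5=False; an empty clause results — contradiction.
x2 = False:
  propagation gives x6=True, x8=False, x1=False, x4=False; an empty clause results — contradiction.
Every branch closes, so no satisfying assignment exists.

UNSATISFIABLE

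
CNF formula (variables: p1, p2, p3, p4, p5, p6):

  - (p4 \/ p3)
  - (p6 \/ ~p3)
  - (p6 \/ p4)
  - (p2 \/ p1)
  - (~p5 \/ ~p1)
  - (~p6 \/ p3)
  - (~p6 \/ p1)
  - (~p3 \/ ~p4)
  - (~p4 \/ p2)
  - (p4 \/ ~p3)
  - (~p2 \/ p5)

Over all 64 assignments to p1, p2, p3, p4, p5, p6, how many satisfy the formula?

1

The models are:
  p1=0 p2=1 p3=0 p4=1 p5=1 p6=0
That's 1 in total.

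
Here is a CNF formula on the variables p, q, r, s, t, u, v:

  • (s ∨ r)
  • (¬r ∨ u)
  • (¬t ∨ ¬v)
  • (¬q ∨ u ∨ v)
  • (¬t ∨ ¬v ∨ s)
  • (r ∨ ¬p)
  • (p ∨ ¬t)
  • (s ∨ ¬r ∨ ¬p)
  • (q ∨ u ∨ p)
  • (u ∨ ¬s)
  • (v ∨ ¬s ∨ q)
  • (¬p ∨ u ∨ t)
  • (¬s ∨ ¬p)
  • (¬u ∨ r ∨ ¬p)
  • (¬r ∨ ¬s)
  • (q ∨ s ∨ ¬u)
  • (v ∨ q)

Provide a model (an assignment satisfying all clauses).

Set p = False and propagate.
  then t is forced to False.
Set q = False and propagate.
  then u is forced to True.
  then s is forced to True.
  then v is forced to True.
  then r is forced to False.
Every clause has at least one true literal under this assignment.

p = F, q = F, r = F, s = T, t = F, u = T, v = T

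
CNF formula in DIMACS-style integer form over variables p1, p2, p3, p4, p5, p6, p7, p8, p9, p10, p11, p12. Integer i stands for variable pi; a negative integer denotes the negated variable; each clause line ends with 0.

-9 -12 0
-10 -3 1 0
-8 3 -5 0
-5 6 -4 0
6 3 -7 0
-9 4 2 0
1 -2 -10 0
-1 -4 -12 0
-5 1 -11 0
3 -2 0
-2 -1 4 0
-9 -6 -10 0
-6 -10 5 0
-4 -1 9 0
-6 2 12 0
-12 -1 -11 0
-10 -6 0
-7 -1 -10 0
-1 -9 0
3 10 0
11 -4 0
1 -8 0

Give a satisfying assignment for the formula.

p1=1, p2=0, p3=1, p4=0, p5=0, p6=0, p7=1, p8=1, p9=0, p10=0, p11=1, p12=0

Try p1 = True.
  then p9 is forced to False.
  then p4 is forced to False.
  then p2 is forced to False.
Try p3 = True.
For the remaining variables, p5 = False, p6 = False, p7 = True, p8 = True, p10 = False, p11 = True, p12 = False works.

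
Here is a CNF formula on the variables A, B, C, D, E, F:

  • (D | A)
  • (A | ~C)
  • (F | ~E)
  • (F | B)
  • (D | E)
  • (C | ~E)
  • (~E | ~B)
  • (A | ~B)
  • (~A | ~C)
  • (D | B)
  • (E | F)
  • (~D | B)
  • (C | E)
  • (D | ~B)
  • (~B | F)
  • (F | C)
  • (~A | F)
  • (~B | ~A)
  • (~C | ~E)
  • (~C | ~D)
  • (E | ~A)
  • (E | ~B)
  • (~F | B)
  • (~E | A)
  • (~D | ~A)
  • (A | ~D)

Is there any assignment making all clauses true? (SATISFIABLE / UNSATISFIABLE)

A = True:
  propagation gives C=False, E=False; an empty clause results — contradiction.
A = False:
  propagation gives D=True; an empty clause results — contradiction.
Every branch closes, so no satisfying assignment exists.

UNSATISFIABLE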